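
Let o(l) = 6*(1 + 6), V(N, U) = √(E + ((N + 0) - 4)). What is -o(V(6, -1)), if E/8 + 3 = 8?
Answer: -42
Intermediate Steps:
E = 40 (E = -24 + 8*8 = -24 + 64 = 40)
V(N, U) = √(36 + N) (V(N, U) = √(40 + ((N + 0) - 4)) = √(40 + (N - 4)) = √(40 + (-4 + N)) = √(36 + N))
o(l) = 42 (o(l) = 6*7 = 42)
-o(V(6, -1)) = -1*42 = -42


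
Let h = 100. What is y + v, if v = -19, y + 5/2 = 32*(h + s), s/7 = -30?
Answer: -7083/2 ≈ -3541.5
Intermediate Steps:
s = -210 (s = 7*(-30) = -210)
y = -7045/2 (y = -5/2 + 32*(100 - 210) = -5/2 + 32*(-110) = -5/2 - 3520 = -7045/2 ≈ -3522.5)
y + v = -7045/2 - 19 = -7083/2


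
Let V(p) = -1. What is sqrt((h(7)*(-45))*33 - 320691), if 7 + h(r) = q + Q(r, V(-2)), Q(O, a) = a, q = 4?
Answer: I*sqrt(314751) ≈ 561.03*I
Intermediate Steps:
h(r) = -4 (h(r) = -7 + (4 - 1) = -7 + 3 = -4)
sqrt((h(7)*(-45))*33 - 320691) = sqrt(-4*(-45)*33 - 320691) = sqrt(180*33 - 320691) = sqrt(5940 - 320691) = sqrt(-314751) = I*sqrt(314751)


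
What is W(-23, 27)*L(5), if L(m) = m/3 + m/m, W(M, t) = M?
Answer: -184/3 ≈ -61.333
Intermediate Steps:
L(m) = 1 + m/3 (L(m) = m*(1/3) + 1 = m/3 + 1 = 1 + m/3)
W(-23, 27)*L(5) = -23*(1 + (1/3)*5) = -23*(1 + 5/3) = -23*8/3 = -184/3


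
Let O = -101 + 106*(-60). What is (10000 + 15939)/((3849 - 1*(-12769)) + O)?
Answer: 25939/10157 ≈ 2.5538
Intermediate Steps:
O = -6461 (O = -101 - 6360 = -6461)
(10000 + 15939)/((3849 - 1*(-12769)) + O) = (10000 + 15939)/((3849 - 1*(-12769)) - 6461) = 25939/((3849 + 12769) - 6461) = 25939/(16618 - 6461) = 25939/10157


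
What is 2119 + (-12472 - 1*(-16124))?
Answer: 5771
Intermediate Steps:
2119 + (-12472 - 1*(-16124)) = 2119 + (-12472 + 16124) = 2119 + 3652 = 5771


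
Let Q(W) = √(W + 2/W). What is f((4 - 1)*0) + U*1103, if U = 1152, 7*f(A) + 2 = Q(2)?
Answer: 8894590/7 + √3/7 ≈ 1.2707e+6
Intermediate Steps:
f(A) = -2/7 + √3/7 (f(A) = -2/7 + √(2 + 2/2)/7 = -2/7 + √(2 + 2*(½))/7 = -2/7 + √(2 + 1)/7 = -2/7 + √3/7)
f((4 - 1)*0) + U*1103 = (-2/7 + √3/7) + 1152*1103 = (-2/7 + √3/7) + 1270656 = 8894590/7 + √3/7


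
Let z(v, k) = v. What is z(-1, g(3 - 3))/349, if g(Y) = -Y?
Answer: -1/349 ≈ -0.0028653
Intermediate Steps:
z(-1, g(3 - 3))/349 = -1/349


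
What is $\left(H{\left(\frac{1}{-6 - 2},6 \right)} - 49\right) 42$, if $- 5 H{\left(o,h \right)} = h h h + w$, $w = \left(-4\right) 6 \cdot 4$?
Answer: $-3066$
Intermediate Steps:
$w = -96$ ($w = \left(-24\right) 4 = -96$)
$H{\left(o,h \right)} = \frac{96}{5} - \frac{h^{3}}{5}$ ($H{\left(o,h \right)} = - \frac{h h h - 96}{5} = - \frac{h^{2} h - 96}{5} = - \frac{h^{3} - 96}{5} = - \frac{-96 + h^{3}}{5} = \frac{96}{5} - \frac{h^{3}}{5}$)
$\left(H{\left(\frac{1}{-6 - 2},6 \right)} - 49\right) 42 = \left(\left(\frac{96}{5} - \frac{6^{3}}{5}\right) - 49\right) 42 = \left(\left(\frac{96}{5} - \frac{216}{5}\right) - 49\right) 42 = \left(-24 - 49\right) 42 = \left(-73\right) 42 = -3066$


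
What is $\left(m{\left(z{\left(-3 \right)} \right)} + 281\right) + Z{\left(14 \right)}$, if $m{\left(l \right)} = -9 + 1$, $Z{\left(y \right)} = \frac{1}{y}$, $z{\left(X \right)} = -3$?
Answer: $\frac{3823}{14} \approx 273.07$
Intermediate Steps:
$m{\left(l \right)} = -8$
$\left(m{\left(z{\left(-3 \right)} \right)} + 281\right) + Z{\left(14 \right)} = \left(-8 + 281\right) + \frac{1}{14} = 273 + \frac{1}{14} = \frac{3823}{14}$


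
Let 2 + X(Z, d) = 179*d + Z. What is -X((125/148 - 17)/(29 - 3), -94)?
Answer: 64756535/3848 ≈ 16829.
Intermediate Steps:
X(Z, d) = -2 + Z + 179*d (X(Z, d) = -2 + (179*d + Z) = -2 + (Z + 179*d) = -2 + Z + 179*d)
-X((125/148 - 17)/(29 - 3), -94) = -(-2 + (125/148 - 17)/(29 - 3) + 179*(-94)) = -(-2 + (125*(1/148) - 17)/26 - 16826) = -(-2 + (125/148 - 17)*(1/26) - 16826) = -(-2 - 2391/148*1/26 - 16826) = -(-2 - 2391/3848 - 16826) = -1*(-64756535/3848) = 64756535/3848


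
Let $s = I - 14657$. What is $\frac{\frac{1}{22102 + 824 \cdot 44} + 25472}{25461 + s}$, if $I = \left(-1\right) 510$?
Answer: $\frac{1486494977}{600737252} \approx 2.4744$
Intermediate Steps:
$I = -510$
$s = -15167$ ($s = -510 - 14657 = -15167$)
$\frac{\frac{1}{22102 + 824 \cdot 44} + 25472}{25461 + s} = \frac{\frac{1}{22102 + 824 \cdot 44} + 25472}{25461 - 15167} = \frac{\frac{1}{22102 + 36256} + 25472}{10294} = \left(\frac{1}{58358} + 25472\right) \frac{1}{10294} = \frac{1486494977}{58358} \cdot \frac{1}{10294} = \frac{1486494977}{600737252}$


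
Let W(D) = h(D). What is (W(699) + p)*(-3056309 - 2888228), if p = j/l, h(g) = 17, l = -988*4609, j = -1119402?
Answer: -233418683238571/2276846 ≈ -1.0252e+8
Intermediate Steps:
l = -4553692
p = 559701/2276846 (p = -1119402/(-4553692) = -1119402*(-1/4553692) = 559701/2276846 ≈ 0.24582)
W(D) = 17
(W(699) + p)*(-3056309 - 2888228) = (17 + 559701/2276846)*(-3056309 - 2888228) = (39266083/2276846)*(-5944537) = -233418683238571/2276846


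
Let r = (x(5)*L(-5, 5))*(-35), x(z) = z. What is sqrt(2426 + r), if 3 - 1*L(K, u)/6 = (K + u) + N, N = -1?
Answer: I*sqrt(1774) ≈ 42.119*I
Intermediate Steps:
L(K, u) = 24 - 6*K - 6*u (L(K, u) = 18 - 6*((K + u) - 1) = 18 - 6*(-1 + K + u) = 18 + (6 - 6*K - 6*u) = 24 - 6*K - 6*u)
r = -4200 (r = (5*(24 - 6*(-5) - 6*5))*(-35) = (5*(24 + 30 - 30))*(-35) = (5*24)*(-35) = 120*(-35) = -4200)
sqrt(2426 + r) = sqrt(2426 - 4200) = sqrt(-1774) = I*sqrt(1774)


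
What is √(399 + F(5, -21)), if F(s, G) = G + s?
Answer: √383 ≈ 19.570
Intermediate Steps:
√(399 + F(5, -21)) = √(399 + (-21 + 5)) = √(399 - 16) = √383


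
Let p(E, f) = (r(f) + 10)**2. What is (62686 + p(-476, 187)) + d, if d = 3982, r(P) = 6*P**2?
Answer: 44026177644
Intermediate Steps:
p(E, f) = (10 + 6*f**2)**2 (p(E, f) = (6*f**2 + 10)**2 = (10 + 6*f**2)**2)
(62686 + p(-476, 187)) + d = (62686 + 4*(5 + 3*187**2)**2) + 3982 = (62686 + 4*(5 + 3*34969)**2) + 3982 = (62686 + 4*(5 + 104907)**2) + 3982 = (62686 + 4*104912**2) + 3982 = (62686 + 4*11006527744) + 3982 = (62686 + 44026110976) + 3982 = 44026173662 + 3982 = 44026177644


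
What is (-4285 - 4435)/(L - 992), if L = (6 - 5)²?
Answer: 8720/991 ≈ 8.7992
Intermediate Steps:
L = 1 (L = 1² = 1)
(-4285 - 4435)/(L - 992) = (-4285 - 4435)/(1 - 992) = -8720/(-991) = -8720*(-1/991) = 8720/991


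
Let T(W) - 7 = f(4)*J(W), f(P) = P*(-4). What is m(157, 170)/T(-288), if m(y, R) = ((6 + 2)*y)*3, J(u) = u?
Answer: 3768/4615 ≈ 0.81647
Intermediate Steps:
f(P) = -4*P
T(W) = 7 - 16*W (T(W) = 7 + (-4*4)*W = 7 - 16*W)
m(y, R) = 24*y (m(y, R) = (8*y)*3 = 24*y)
m(157, 170)/T(-288) = (24*157)/(7 - 16*(-288)) = 3768/(7 + 4608) = 3768/4615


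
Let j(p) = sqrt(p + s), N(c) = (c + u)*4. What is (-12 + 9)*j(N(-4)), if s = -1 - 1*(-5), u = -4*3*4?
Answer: -6*I*sqrt(51) ≈ -42.849*I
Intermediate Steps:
u = -48 (u = -12*4 = -48)
s = 4 (s = -1 + 5 = 4)
N(c) = -192 + 4*c (N(c) = (c - 48)*4 = (-48 + c)*4 = -192 + 4*c)
j(p) = sqrt(4 + p) (j(p) = sqrt(p + 4) = sqrt(4 + p))
(-12 + 9)*j(N(-4)) = (-12 + 9)*sqrt(4 + (-192 + 4*(-4))) = -3*sqrt(4 + (-192 - 16)) = -3*sqrt(4 - 208) = -6*I*sqrt(51)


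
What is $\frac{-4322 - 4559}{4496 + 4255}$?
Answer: $- \frac{8881}{8751} \approx -1.0149$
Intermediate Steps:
$\frac{-4322 - 4559}{4496 + 4255} = - \frac{8881}{8751}$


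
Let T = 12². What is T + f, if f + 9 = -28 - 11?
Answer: 96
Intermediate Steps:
f = -48 (f = -9 + (-28 - 11) = -9 - 39 = -48)
T = 144
T + f = 144 - 48 = 96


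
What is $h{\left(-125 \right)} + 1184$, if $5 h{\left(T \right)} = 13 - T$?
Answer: $\frac{6058}{5} \approx 1211.6$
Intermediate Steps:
$h{\left(T \right)} = \frac{13}{5} - \frac{T}{5}$ ($h{\left(T \right)} = \frac{13 - T}{5} = \frac{13}{5} - \frac{T}{5}$)
$h{\left(-125 \right)} + 1184 = \left(\frac{13}{5} - -25\right) + 1184 = \left(\frac{13}{5} + 25\right) + 1184 = \frac{138}{5} + 1184 = \frac{6058}{5}$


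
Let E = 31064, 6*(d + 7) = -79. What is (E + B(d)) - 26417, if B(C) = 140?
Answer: 4787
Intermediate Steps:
d = -121/6 (d = -7 + (1/6)*(-79) = -7 - 79/6 = -121/6 ≈ -20.167)
(E + B(d)) - 26417 = (31064 + 140) - 26417 = 31204 - 26417 = 4787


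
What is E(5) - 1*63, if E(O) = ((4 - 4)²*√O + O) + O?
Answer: -53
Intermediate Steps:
E(O) = 2*O (E(O) = (0²*√O + O) + O = (0*√O + O) + O = (0 + O) + O = O + O = 2*O)
E(5) - 1*63 = 2*5 - 1*63 = 10 - 63 = -53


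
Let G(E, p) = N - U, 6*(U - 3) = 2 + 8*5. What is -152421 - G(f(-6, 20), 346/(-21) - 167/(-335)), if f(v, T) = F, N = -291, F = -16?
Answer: -152120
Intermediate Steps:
U = 10 (U = 3 + (2 + 8*5)/6 = 3 + (2 + 40)/6 = 3 + (⅙)*42 = 3 + 7 = 10)
f(v, T) = -16
G(E, p) = -301 (G(E, p) = -291 - 1*10 = -291 - 10 = -301)
-152421 - G(f(-6, 20), 346/(-21) - 167/(-335)) = -152421 - 1*(-301) = -152421 + 301 = -152120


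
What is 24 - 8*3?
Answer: 0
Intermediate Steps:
24 - 8*3 = 24 - 24 = 0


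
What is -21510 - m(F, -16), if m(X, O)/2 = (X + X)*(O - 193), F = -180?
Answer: -171990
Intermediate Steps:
m(X, O) = 4*X*(-193 + O) (m(X, O) = 2*((X + X)*(O - 193)) = 2*((2*X)*(-193 + O)) = 2*(2*X*(-193 + O)) = 4*X*(-193 + O))
-21510 - m(F, -16) = -21510 - 4*(-180)*(-193 - 16) = -21510 - 4*(-180)*(-209) = -21510 - 1*150480 = -21510 - 150480 = -171990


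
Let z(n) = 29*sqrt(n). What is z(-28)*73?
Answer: 4234*I*sqrt(7) ≈ 11202.0*I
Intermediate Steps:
z(-28)*73 = (29*sqrt(-28))*73 = (29*(2*I*sqrt(7)))*73 = (58*I*sqrt(7))*73 = 4234*I*sqrt(7)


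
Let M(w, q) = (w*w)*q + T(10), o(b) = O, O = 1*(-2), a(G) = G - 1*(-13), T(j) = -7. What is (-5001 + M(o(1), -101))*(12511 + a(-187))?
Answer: -66767844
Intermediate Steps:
a(G) = 13 + G (a(G) = G + 13 = 13 + G)
O = -2
o(b) = -2
M(w, q) = -7 + q*w**2 (M(w, q) = (w*w)*q - 7 = w**2*q - 7 = q*w**2 - 7 = -7 + q*w**2)
(-5001 + M(o(1), -101))*(12511 + a(-187)) = (-5001 + (-7 - 101*(-2)**2))*(12511 + (13 - 187)) = (-5001 + (-7 - 101*4))*(12511 - 174) = (-5001 + (-7 - 404))*12337 = (-5001 - 411)*12337 = -5412*12337 = -66767844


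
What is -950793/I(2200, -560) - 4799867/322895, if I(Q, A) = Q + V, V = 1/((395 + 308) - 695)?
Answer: -846844301649/1894424965 ≈ -447.02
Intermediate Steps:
V = ⅛ (V = 1/(703 - 695) = 1/8 = ⅛ ≈ 0.12500)
I(Q, A) = ⅛ + Q (I(Q, A) = Q + ⅛ = ⅛ + Q)
-950793/I(2200, -560) - 4799867/322895 = -950793/(⅛ + 2200) - 4799867/322895 = -950793/17601/8 - 4799867*1/322895 = -950793*8/17601 - 4799867/322895 = -2535448/5867 - 4799867/322895 = -846844301649/1894424965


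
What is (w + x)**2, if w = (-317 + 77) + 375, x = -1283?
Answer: 1317904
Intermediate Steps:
w = 135 (w = -240 + 375 = 135)
(w + x)**2 = (135 - 1283)**2 = (-1148)**2 = 1317904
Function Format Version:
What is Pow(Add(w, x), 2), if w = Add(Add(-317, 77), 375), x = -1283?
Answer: 1317904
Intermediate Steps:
w = 135 (w = Add(-240, 375) = 135)
Pow(Add(w, x), 2) = Pow(Add(135, -1283), 2) = Pow(-1148, 2) = 1317904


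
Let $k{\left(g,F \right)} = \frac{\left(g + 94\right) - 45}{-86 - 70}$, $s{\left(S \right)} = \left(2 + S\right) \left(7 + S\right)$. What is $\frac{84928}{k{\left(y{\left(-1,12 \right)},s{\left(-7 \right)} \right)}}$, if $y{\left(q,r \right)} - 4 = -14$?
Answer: $-339712$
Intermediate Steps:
$y{\left(q,r \right)} = -10$ ($y{\left(q,r \right)} = 4 - 14 = -10$)
$k{\left(g,F \right)} = - \frac{49}{156} - \frac{g}{156}$ ($k{\left(g,F \right)} = \frac{\left(94 + g\right) - 45}{-156} = \left(49 + g\right) \left(- \frac{1}{156}\right) = - \frac{49}{156} - \frac{g}{156}$)
$\frac{84928}{k{\left(y{\left(-1,12 \right)},s{\left(-7 \right)} \right)}} = \frac{84928}{- \frac{49}{156} - - \frac{5}{78}} = \frac{84928}{- \frac{49}{156} + \frac{5}{78}} = \frac{84928}{- \frac{1}{4}} = 84928 \left(-4\right) = -339712$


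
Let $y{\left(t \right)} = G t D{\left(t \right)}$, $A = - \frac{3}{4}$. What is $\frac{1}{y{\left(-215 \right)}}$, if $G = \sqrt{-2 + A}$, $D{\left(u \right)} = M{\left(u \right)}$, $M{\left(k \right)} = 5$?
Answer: $\frac{2 i \sqrt{11}}{11825} \approx 0.00056095 i$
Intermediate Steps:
$A = - \frac{3}{4}$ ($A = \left(-3\right) \frac{1}{4} = - \frac{3}{4} \approx -0.75$)
$D{\left(u \right)} = 5$
$G = \frac{i \sqrt{11}}{2}$ ($G = \sqrt{-2 - \frac{3}{4}} = \sqrt{- \frac{11}{4}} = \frac{i \sqrt{11}}{2} \approx 1.6583 i$)
$y{\left(t \right)} = \frac{5 i t \sqrt{11}}{2}$ ($y{\left(t \right)} = \frac{i \sqrt{11}}{2} t 5 = \frac{i t \sqrt{11}}{2} \cdot 5 = \frac{5 i t \sqrt{11}}{2}$)
$\frac{1}{y{\left(-215 \right)}} = \frac{1}{\frac{5}{2} i \left(-215\right) \sqrt{11}} = \frac{1}{\left(- \frac{1075}{2}\right) i \sqrt{11}} = \frac{2 i \sqrt{11}}{11825}$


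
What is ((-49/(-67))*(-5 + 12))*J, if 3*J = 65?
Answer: 22295/201 ≈ 110.92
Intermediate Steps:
J = 65/3 (J = (⅓)*65 = 65/3 ≈ 21.667)
((-49/(-67))*(-5 + 12))*J = ((-49/(-67))*(-5 + 12))*(65/3) = (-49*(-1/67)*7)*(65/3) = ((49/67)*7)*(65/3) = (343/67)*(65/3) = 22295/201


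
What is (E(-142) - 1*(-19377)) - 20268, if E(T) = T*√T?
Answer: -891 - 142*I*√142 ≈ -891.0 - 1692.1*I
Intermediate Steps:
E(T) = T^(3/2)
(E(-142) - 1*(-19377)) - 20268 = ((-142)^(3/2) - 1*(-19377)) - 20268 = (-142*I*√142 + 19377) - 20268 = (19377 - 142*I*√142) - 20268 = -891 - 142*I*√142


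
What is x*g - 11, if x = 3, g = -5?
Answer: -26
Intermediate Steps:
x*g - 11 = 3*(-5) - 11 = -15 - 11 = -26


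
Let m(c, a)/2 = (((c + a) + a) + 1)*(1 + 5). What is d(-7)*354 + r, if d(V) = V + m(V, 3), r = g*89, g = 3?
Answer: -2211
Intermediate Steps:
m(c, a) = 12 + 12*c + 24*a (m(c, a) = 2*((((c + a) + a) + 1)*(1 + 5)) = 2*((((a + c) + a) + 1)*6) = 2*(((c + 2*a) + 1)*6) = 2*((1 + c + 2*a)*6) = 2*(6 + 6*c + 12*a) = 12 + 12*c + 24*a)
r = 267 (r = 3*89 = 267)
d(V) = 84 + 13*V (d(V) = V + (12 + 12*V + 24*3) = V + (12 + 12*V + 72) = V + (84 + 12*V) = 84 + 13*V)
d(-7)*354 + r = (84 + 13*(-7))*354 + 267 = (84 - 91)*354 + 267 = -7*354 + 267 = -2478 + 267 = -2211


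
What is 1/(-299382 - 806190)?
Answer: -1/1105572 ≈ -9.0451e-7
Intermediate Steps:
1/(-299382 - 806190) = 1/(-1105572) = -1/1105572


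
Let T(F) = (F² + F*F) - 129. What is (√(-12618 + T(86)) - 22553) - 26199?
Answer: -48752 + √2045 ≈ -48707.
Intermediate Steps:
T(F) = -129 + 2*F² (T(F) = (F² + F²) - 129 = 2*F² - 129 = -129 + 2*F²)
(√(-12618 + T(86)) - 22553) - 26199 = (√(-12618 + (-129 + 2*86²)) - 22553) - 26199 = (√(-12618 + (-129 + 2*7396)) - 22553) - 26199 = (√(-12618 + (-129 + 14792)) - 22553) - 26199 = (√(-12618 + 14663) - 22553) - 26199 = (√2045 - 22553) - 26199 = (-22553 + √2045) - 26199 = -48752 + √2045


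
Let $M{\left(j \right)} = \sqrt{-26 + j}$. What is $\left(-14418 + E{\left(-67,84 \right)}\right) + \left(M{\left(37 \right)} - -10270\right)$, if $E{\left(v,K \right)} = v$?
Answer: $-4215 + \sqrt{11} \approx -4211.7$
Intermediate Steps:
$\left(-14418 + E{\left(-67,84 \right)}\right) + \left(M{\left(37 \right)} - -10270\right) = \left(-14418 - 67\right) + \left(\sqrt{-26 + 37} - -10270\right) = -14485 + \left(\sqrt{11} + 10270\right) = -14485 + \left(10270 + \sqrt{11}\right) = -4215 + \sqrt{11}$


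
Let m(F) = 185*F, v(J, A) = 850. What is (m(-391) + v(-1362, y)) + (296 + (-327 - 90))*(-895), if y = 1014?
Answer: 36810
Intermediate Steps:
(m(-391) + v(-1362, y)) + (296 + (-327 - 90))*(-895) = (185*(-391) + 850) + (296 + (-327 - 90))*(-895) = (-72335 + 850) + (296 - 417)*(-895) = -71485 - 121*(-895) = -71485 + 108295 = 36810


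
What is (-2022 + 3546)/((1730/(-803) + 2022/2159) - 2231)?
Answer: -880707916/1289981597 ≈ -0.68273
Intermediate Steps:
(-2022 + 3546)/((1730/(-803) + 2022/2159) - 2231) = 1524/((1730*(-1/803) + 2022*(1/2159)) - 2231) = 1524/((-1730/803 + 2022/2159) - 2231) = 1524/(-2111404/1733677 - 2231) = 1524/(-3869944791/1733677) = 1524*(-1733677/3869944791) = -880707916/1289981597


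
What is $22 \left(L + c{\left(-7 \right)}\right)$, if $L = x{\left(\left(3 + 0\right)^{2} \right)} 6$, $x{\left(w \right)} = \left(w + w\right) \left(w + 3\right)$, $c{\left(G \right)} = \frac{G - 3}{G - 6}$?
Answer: $\frac{370876}{13} \approx 28529.0$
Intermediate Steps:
$c{\left(G \right)} = \frac{-3 + G}{-6 + G}$
$x{\left(w \right)} = 2 w \left(3 + w\right)$
$L = 1296$ ($L = 2 \left(3 + 0\right)^{2} \left(3 + \left(3 + 0\right)^{2}\right) 6 = 2 \cdot 3^{2} \left(3 + 3^{2}\right) 6 = 2 \cdot 9 \left(3 + 9\right) 6 = 2 \cdot 9 \cdot 12 \cdot 6 = 216 \cdot 6 = 1296$)
$22 \left(L + c{\left(-7 \right)}\right) = 22 \left(1296 + \frac{-3 - 7}{-6 - 7}\right) = 22 \left(1296 + \frac{1}{-13} \left(-10\right)\right) = 22 \left(1296 - - \frac{10}{13}\right) = 22 \left(1296 + \frac{10}{13}\right) = 22 \cdot \frac{16858}{13} = \frac{370876}{13}$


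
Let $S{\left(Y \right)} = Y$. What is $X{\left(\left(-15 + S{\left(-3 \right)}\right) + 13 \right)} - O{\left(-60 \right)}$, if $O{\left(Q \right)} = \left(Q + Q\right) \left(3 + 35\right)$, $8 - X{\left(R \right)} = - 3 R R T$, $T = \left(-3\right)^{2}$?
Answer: $5243$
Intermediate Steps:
$T = 9$
$X{\left(R \right)} = 8 + 27 R^{2}$ ($X{\left(R \right)} = 8 - - 3 R R 9 = 8 - - 3 R^{2} \cdot 9 = 8 - - 27 R^{2} = 8 + 27 R^{2}$)
$O{\left(Q \right)} = 76 Q$ ($O{\left(Q \right)} = 2 Q 38 = 76 Q$)
$X{\left(\left(-15 + S{\left(-3 \right)}\right) + 13 \right)} - O{\left(-60 \right)} = \left(8 + 27 \left(\left(-15 - 3\right) + 13\right)^{2}\right) - 76 \left(-60\right) = \left(8 + 27 \left(-18 + 13\right)^{2}\right) - -4560 = \left(8 + 27 \left(-5\right)^{2}\right) + 4560 = \left(8 + 27 \cdot 25\right) + 4560 = \left(8 + 675\right) + 4560 = 683 + 4560 = 5243$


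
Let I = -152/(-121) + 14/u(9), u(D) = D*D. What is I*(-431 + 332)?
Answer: -14006/99 ≈ -141.47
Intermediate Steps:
u(D) = D²
I = 14006/9801 (I = -152/(-121) + 14/(9²) = -152*(-1/121) + 14/81 = 152/121 + 14*(1/81) = 152/121 + 14/81 = 14006/9801 ≈ 1.4290)
I*(-431 + 332) = 14006*(-431 + 332)/9801 = (14006/9801)*(-99) = -14006/99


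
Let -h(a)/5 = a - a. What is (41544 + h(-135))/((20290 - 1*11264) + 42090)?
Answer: 10386/12779 ≈ 0.81274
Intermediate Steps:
h(a) = 0 (h(a) = -5*(a - a) = -5*0 = 0)
(41544 + h(-135))/((20290 - 1*11264) + 42090) = (41544 + 0)/((20290 - 1*11264) + 42090) = 41544/((20290 - 11264) + 42090) = 41544/(9026 + 42090) = 41544/51116 = 41544*(1/51116) = 10386/12779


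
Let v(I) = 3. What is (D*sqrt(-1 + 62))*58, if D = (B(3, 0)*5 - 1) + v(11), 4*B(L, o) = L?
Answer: 667*sqrt(61)/2 ≈ 2604.7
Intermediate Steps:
B(L, o) = L/4
D = 23/4 (D = (((1/4)*3)*5 - 1) + 3 = ((3/4)*5 - 1) + 3 = (15/4 - 1) + 3 = 11/4 + 3 = 23/4 ≈ 5.7500)
(D*sqrt(-1 + 62))*58 = (23*sqrt(-1 + 62)/4)*58 = (23*sqrt(61)/4)*58 = 667*sqrt(61)/2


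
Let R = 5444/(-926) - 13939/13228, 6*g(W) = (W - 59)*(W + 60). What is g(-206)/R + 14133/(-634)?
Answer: -76916401182547/80759629446 ≈ -952.41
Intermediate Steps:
g(W) = (-59 + W)*(60 + W)/6 (g(W) = ((W - 59)*(W + 60))/6 = ((-59 + W)*(60 + W))/6 = (-59 + W)*(60 + W)/6)
R = -42460373/6124564 (R = 5444*(-1/926) - 13939*1/13228 = -2722/463 - 13939/13228 = -42460373/6124564 ≈ -6.9328)
g(-206)/R + 14133/(-634) = (-590 + (1/6)*(-206) + (1/6)*(-206)**2)/(-42460373/6124564) + 14133/(-634) = (-590 - 103/3 + (1/6)*42436)*(-6124564/42460373) + 14133*(-1/634) = (-590 - 103/3 + 21218/3)*(-6124564/42460373) - 14133/634 = (19345/3)*(-6124564/42460373) - 14133/634 = -118479690580/127381119 - 14133/634 = -76916401182547/80759629446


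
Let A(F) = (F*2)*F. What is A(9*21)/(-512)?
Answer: -35721/256 ≈ -139.54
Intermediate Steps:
A(F) = 2*F**2 (A(F) = (2*F)*F = 2*F**2)
A(9*21)/(-512) = (2*(9*21)**2)/(-512) = (2*189**2)*(-1/512) = (2*35721)*(-1/512) = 71442*(-1/512) = -35721/256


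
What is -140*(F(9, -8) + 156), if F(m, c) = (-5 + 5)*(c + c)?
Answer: -21840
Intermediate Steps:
F(m, c) = 0 (F(m, c) = 0*(2*c) = 0)
-140*(F(9, -8) + 156) = -140*(0 + 156) = -140*156 = -21840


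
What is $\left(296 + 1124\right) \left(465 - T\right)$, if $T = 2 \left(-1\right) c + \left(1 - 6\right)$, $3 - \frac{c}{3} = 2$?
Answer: $675920$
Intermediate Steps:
$c = 3$ ($c = 9 - 6 = 3$)
$T = -11$ ($T = 2 \left(-1\right) 3 + \left(1 - 6\right) = \left(-2\right) 3 - 5 = -6 - 5 = -11$)
$\left(296 + 1124\right) \left(465 - T\right) = \left(296 + 1124\right) \left(465 - -11\right) = 1420 \left(465 + 11\right) = 1420 \cdot 476 = 675920$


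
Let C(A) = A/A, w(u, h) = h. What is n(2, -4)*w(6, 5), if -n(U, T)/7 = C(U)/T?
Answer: 35/4 ≈ 8.7500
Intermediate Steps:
C(A) = 1
n(U, T) = -7/T
n(2, -4)*w(6, 5) = -7/(-4)*5 = -7*(-¼)*5 = (7/4)*5 = 35/4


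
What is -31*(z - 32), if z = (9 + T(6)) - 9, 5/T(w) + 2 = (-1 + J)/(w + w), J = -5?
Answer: 1054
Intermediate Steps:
T(w) = 5/(-2 - 3/w) (T(w) = 5/(-2 + (-1 - 5)/(w + w)) = 5/(-2 - 6*1/(2*w)) = 5/(-2 - 3/w))
z = -2 (z = (9 - 5*6/(3 + 2*6)) - 9 = (9 - 5*6/(3 + 12)) - 9 = (9 - 5*6/15) - 9 = (9 - 5*6*1/15) - 9 = (9 - 2) - 9 = 7 - 9 = -2)
-31*(z - 32) = -31*(-2 - 32) = -31*(-34) = 1054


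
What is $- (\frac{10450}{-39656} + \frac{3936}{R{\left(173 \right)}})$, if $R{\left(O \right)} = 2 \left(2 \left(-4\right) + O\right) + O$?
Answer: $- \frac{75414833}{9973484} \approx -7.5615$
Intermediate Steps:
$R{\left(O \right)} = -16 + 3 O$ ($R{\left(O \right)} = 2 \left(-8 + O\right) + O = \left(-16 + 2 O\right) + O = -16 + 3 O$)
$- (\frac{10450}{-39656} + \frac{3936}{R{\left(173 \right)}}) = - (\frac{10450}{-39656} + \frac{3936}{-16 + 3 \cdot 173}) = - (10450 \left(- \frac{1}{39656}\right) + \frac{3936}{-16 + 519}) = - (- \frac{5225}{19828} + \frac{3936}{503}) = \left(-1\right) \frac{75414833}{9973484} = - \frac{75414833}{9973484}$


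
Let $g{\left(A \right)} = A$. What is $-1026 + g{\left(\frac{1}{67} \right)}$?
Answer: $- \frac{68741}{67} \approx -1026.0$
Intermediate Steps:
$-1026 + g{\left(\frac{1}{67} \right)} = -1026 + \frac{1}{67} = - \frac{68741}{67}$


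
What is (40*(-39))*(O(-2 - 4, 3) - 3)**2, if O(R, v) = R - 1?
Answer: -156000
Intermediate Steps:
O(R, v) = -1 + R
(40*(-39))*(O(-2 - 4, 3) - 3)**2 = (40*(-39))*((-1 + (-2 - 4)) - 3)**2 = -1560*((-1 - 6) - 3)**2 = -1560*(-7 - 3)**2 = -1560*(-10)**2 = -1560*100 = -156000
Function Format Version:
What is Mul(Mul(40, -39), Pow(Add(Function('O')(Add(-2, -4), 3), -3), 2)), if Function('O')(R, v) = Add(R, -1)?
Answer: -156000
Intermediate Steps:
Function('O')(R, v) = Add(-1, R)
Mul(Mul(40, -39), Pow(Add(Function('O')(Add(-2, -4), 3), -3), 2)) = Mul(Mul(40, -39), Pow(Add(Add(-1, Add(-2, -4)), -3), 2)) = Mul(-1560, Pow(Add(Add(-1, -6), -3), 2)) = Mul(-1560, Pow(Add(-7, -3), 2)) = Mul(-1560, Pow(-10, 2)) = Mul(-1560, 100) = -156000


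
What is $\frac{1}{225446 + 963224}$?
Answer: $\frac{1}{1188670} \approx 8.4128 \cdot 10^{-7}$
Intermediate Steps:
$\frac{1}{225446 + 963224} = \frac{1}{1188670}$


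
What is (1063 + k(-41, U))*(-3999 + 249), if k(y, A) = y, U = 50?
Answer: -3832500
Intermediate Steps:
(1063 + k(-41, U))*(-3999 + 249) = (1063 - 41)*(-3999 + 249) = 1022*(-3750) = -3832500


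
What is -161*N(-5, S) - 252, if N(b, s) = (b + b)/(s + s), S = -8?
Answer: -2821/8 ≈ -352.63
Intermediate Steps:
N(b, s) = b/s (N(b, s) = (2*b)/((2*s)) = (2*b)*(1/(2*s)) = b/s)
-161*N(-5, S) - 252 = -(-805)/(-8) - 252 = -(-805)*(-1)/8 - 252 = -161*5/8 - 252 = -805/8 - 252 = -2821/8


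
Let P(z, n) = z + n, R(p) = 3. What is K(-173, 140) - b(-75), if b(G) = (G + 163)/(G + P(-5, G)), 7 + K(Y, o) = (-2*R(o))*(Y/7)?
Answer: 153911/1085 ≈ 141.85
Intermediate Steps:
P(z, n) = n + z
K(Y, o) = -7 - 6*Y/7 (K(Y, o) = -7 + (-2*3)*(Y/7) = -7 - 6*Y/7)
b(G) = (163 + G)/(-5 + 2*G) (b(G) = (G + 163)/(G + (G - 5)) = (163 + G)/(G + (-5 + G)) = (163 + G)/(-5 + 2*G))
K(-173, 140) - b(-75) = (-7 - 6/7*(-173)) - (163 - 75)/(-5 + 2*(-75)) = (-7 + 1038/7) - 88/(-5 - 150) = 989/7 - 88/(-155) = 989/7 - (-1)*88/155 = 989/7 - 1*(-88/155) = 989/7 + 88/155 = 153911/1085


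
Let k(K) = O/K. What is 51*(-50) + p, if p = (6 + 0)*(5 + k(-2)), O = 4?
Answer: -2532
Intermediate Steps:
k(K) = 4/K
p = 18 (p = (6 + 0)*(5 + 4/(-2)) = 6*(5 + 4*(-½)) = 6*(5 - 2) = 6*3 = 18)
51*(-50) + p = 51*(-50) + 18 = -2550 + 18 = -2532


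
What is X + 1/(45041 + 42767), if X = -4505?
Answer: -395575039/87808 ≈ -4505.0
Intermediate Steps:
X + 1/(45041 + 42767) = -4505 + 1/(45041 + 42767) = -4505 + 1/87808 = -395575039/87808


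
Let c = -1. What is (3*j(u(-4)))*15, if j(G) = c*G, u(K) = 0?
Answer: 0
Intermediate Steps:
j(G) = -G
(3*j(u(-4)))*15 = (3*(-1*0))*15 = (3*0)*15 = 0*15 = 0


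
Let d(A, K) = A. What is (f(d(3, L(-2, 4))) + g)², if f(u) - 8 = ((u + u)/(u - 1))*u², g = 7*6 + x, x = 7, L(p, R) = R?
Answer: 7056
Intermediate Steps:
g = 49 (g = 7*6 + 7 = 42 + 7 = 49)
f(u) = 8 + 2*u³/(-1 + u) (f(u) = 8 + ((u + u)/(u - 1))*u² = 8 + ((2*u)/(-1 + u))*u² = 8 + (2*u/(-1 + u))*u² = 8 + 2*u³/(-1 + u))
(f(d(3, L(-2, 4))) + g)² = (2*(-4 + 3³ + 4*3)/(-1 + 3) + 49)² = (2*(-4 + 27 + 12)/2 + 49)² = (2*(½)*35 + 49)² = (35 + 49)² = 84² = 7056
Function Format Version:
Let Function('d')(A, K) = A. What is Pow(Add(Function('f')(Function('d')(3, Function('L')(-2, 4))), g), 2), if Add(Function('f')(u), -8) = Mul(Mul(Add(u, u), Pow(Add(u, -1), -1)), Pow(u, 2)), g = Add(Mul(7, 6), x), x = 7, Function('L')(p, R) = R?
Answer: 7056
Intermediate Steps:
g = 49 (g = Add(Mul(7, 6), 7) = Add(42, 7) = 49)
Function('f')(u) = Add(8, Mul(2, Pow(u, 3), Pow(Add(-1, u), -1))) (Function('f')(u) = Add(8, Mul(Mul(Add(u, u), Pow(Add(u, -1), -1)), Pow(u, 2))) = Add(8, Mul(Mul(Mul(2, u), Pow(Add(-1, u), -1)), Pow(u, 2))) = Add(8, Mul(Mul(2, u, Pow(Add(-1, u), -1)), Pow(u, 2))) = Add(8, Mul(2, Pow(u, 3), Pow(Add(-1, u), -1))))
Pow(Add(Function('f')(Function('d')(3, Function('L')(-2, 4))), g), 2) = Pow(Add(Mul(2, Pow(Add(-1, 3), -1), Add(-4, Pow(3, 3), Mul(4, 3))), 49), 2) = Pow(Add(Mul(2, Pow(2, -1), Add(-4, 27, 12)), 49), 2) = Pow(Add(Mul(2, Rational(1, 2), 35), 49), 2) = Pow(Add(35, 49), 2) = Pow(84, 2) = 7056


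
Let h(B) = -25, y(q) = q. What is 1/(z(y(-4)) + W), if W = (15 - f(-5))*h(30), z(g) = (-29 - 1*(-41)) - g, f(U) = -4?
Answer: -1/459 ≈ -0.0021787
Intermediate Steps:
z(g) = 12 - g (z(g) = (-29 + 41) - g = 12 - g)
W = -475 (W = (15 - 1*(-4))*(-25) = (15 + 4)*(-25) = 19*(-25) = -475)
1/(z(y(-4)) + W) = 1/((12 - 1*(-4)) - 475) = 1/((12 + 4) - 475) = 1/(16 - 475) = 1/(-459) = -1/459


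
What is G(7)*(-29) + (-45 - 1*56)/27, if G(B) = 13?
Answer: -10280/27 ≈ -380.74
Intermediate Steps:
G(7)*(-29) + (-45 - 1*56)/27 = 13*(-29) + (-45 - 1*56)/27 = -377 + (-45 - 56)*(1/27) = -377 - 101*1/27 = -377 - 101/27 = -10280/27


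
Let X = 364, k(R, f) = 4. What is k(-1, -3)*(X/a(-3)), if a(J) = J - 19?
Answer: -728/11 ≈ -66.182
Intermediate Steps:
a(J) = -19 + J
k(-1, -3)*(X/a(-3)) = 4*(364/(-19 - 3)) = 4*(364/(-22)) = 4*(364*(-1/22)) = 4*(-182/11) = -728/11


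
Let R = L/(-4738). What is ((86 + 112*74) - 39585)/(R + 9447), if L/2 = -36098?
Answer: -73938859/22416041 ≈ -3.2985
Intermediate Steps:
L = -72196 (L = 2*(-36098) = -72196)
R = 36098/2369 (R = -72196/(-4738) = -72196*(-1/4738) = 36098/2369 ≈ 15.238)
((86 + 112*74) - 39585)/(R + 9447) = ((86 + 112*74) - 39585)/(36098/2369 + 9447) = ((86 + 8288) - 39585)/(22416041/2369) = (8374 - 39585)*(2369/22416041) = -31211*2369/22416041 = -73938859/22416041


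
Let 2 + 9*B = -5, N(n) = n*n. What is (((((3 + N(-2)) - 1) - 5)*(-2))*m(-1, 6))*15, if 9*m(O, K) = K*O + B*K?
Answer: 320/9 ≈ 35.556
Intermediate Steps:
N(n) = n²
B = -7/9 (B = -2/9 + (⅑)*(-5) = -2/9 - 5/9 = -7/9 ≈ -0.77778)
m(O, K) = -7*K/81 + K*O/9 (m(O, K) = (K*O - 7*K/9)/9 = (-7*K/9 + K*O)/9 = -7*K/81 + K*O/9)
(((((3 + N(-2)) - 1) - 5)*(-2))*m(-1, 6))*15 = (((((3 + (-2)²) - 1) - 5)*(-2))*((1/81)*6*(-7 + 9*(-1))))*15 = (((((3 + 4) - 1) - 5)*(-2))*((1/81)*6*(-7 - 9)))*15 = ((((7 - 1) - 5)*(-2))*((1/81)*6*(-16)))*15 = (((6 - 5)*(-2))*(-32/27))*15 = ((1*(-2))*(-32/27))*15 = -2*(-32/27)*15 = (64/27)*15 = 320/9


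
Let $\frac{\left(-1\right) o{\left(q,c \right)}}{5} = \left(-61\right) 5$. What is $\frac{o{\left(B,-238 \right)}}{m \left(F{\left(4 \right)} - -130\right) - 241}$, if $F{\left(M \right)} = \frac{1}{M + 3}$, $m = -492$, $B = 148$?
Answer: $- \frac{10675}{449899} \approx -0.023728$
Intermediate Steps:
$F{\left(M \right)} = \frac{1}{3 + M}$
$o{\left(q,c \right)} = 1525$ ($o{\left(q,c \right)} = - 5 \left(\left(-61\right) 5\right) = \left(-5\right) \left(-305\right) = 1525$)
$\frac{o{\left(B,-238 \right)}}{m \left(F{\left(4 \right)} - -130\right) - 241} = \frac{1525}{- 492 \left(\frac{1}{3 + 4} - -130\right) - 241} = \frac{1525}{- 492 \left(\frac{1}{7} + 130\right) - 241} = \frac{1525}{\left(-492\right) \frac{911}{7} - 241} = \frac{1525}{- \frac{448212}{7} - 241} = \frac{1525}{- \frac{449899}{7}} = 1525 \left(- \frac{7}{449899}\right) = - \frac{10675}{449899}$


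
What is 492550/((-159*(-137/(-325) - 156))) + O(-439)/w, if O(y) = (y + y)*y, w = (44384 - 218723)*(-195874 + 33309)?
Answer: 1512287370385297588/75950441385254865 ≈ 19.911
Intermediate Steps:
w = 28341419535 (w = -174339*(-162565) = 28341419535)
O(y) = 2*y² (O(y) = (2*y)*y = 2*y²)
492550/((-159*(-137/(-325) - 156))) + O(-439)/w = 492550/((-159*(-137/(-325) - 156))) + (2*(-439)²)/28341419535 = 492550/((-159*(-137*(-1/325) - 156))) + (2*192721)*(1/28341419535) = 492550/((-159*(137/325 - 156))) + 385442*(1/28341419535) = 492550/((-159*(-50563/325))) + 385442/28341419535 = 492550/(8039517/325) + 385442/28341419535 = 492550*(325/8039517) + 385442/28341419535 = 160078750/8039517 + 385442/28341419535 = 1512287370385297588/75950441385254865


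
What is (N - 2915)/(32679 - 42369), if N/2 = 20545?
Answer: -2545/646 ≈ -3.9396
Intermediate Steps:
N = 41090 (N = 2*20545 = 41090)
(N - 2915)/(32679 - 42369) = (41090 - 2915)/(32679 - 42369) = 38175/(-9690) = 38175*(-1/9690) = -2545/646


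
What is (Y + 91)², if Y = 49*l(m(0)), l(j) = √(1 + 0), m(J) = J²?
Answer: 19600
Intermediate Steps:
l(j) = 1 (l(j) = √1 = 1)
Y = 49 (Y = 49*1 = 49)
(Y + 91)² = (49 + 91)² = 140² = 19600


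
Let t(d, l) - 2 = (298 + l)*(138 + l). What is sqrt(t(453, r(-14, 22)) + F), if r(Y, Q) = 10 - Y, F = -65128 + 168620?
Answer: sqrt(155658) ≈ 394.54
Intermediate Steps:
F = 103492
t(d, l) = 2 + (138 + l)*(298 + l) (t(d, l) = 2 + (298 + l)*(138 + l) = 2 + (138 + l)*(298 + l))
sqrt(t(453, r(-14, 22)) + F) = sqrt((41126 + (10 - 1*(-14))**2 + 436*(10 - 1*(-14))) + 103492) = sqrt((41126 + (10 + 14)**2 + 436*(10 + 14)) + 103492) = sqrt((41126 + 24**2 + 436*24) + 103492) = sqrt((41126 + 576 + 10464) + 103492) = sqrt(52166 + 103492) = sqrt(155658)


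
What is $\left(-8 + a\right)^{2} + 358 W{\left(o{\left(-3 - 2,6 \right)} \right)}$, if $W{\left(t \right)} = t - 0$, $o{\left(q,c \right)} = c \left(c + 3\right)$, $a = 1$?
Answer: $19381$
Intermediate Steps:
$o{\left(q,c \right)} = c \left(3 + c\right)$
$W{\left(t \right)} = t$ ($W{\left(t \right)} = t + 0 = t$)
$\left(-8 + a\right)^{2} + 358 W{\left(o{\left(-3 - 2,6 \right)} \right)} = \left(-8 + 1\right)^{2} + 358 \cdot 6 \left(3 + 6\right) = \left(-7\right)^{2} + 358 \cdot 6 \cdot 9 = 49 + 358 \cdot 54 = 49 + 19332 = 19381$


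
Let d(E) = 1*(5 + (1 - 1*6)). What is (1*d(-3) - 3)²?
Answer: 9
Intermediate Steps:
d(E) = 0 (d(E) = 1*(5 + (1 - 6)) = 1*(5 - 5) = 1*0 = 0)
(1*d(-3) - 3)² = (1*0 - 3)² = (0 - 3)² = (-3)² = 9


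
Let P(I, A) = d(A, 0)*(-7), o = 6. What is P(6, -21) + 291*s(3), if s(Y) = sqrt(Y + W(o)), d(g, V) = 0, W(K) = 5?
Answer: 582*sqrt(2) ≈ 823.07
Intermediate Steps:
s(Y) = sqrt(5 + Y) (s(Y) = sqrt(Y + 5) = sqrt(5 + Y))
P(I, A) = 0 (P(I, A) = 0*(-7) = 0)
P(6, -21) + 291*s(3) = 0 + 291*sqrt(5 + 3) = 0 + 291*sqrt(8) = 0 + 291*(2*sqrt(2)) = 0 + 582*sqrt(2) = 582*sqrt(2)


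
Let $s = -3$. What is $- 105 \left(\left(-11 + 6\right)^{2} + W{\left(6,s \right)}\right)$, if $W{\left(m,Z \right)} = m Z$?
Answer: $-735$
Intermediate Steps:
$W{\left(m,Z \right)} = Z m$
$- 105 \left(\left(-11 + 6\right)^{2} + W{\left(6,s \right)}\right) = - 105 \left(\left(-11 + 6\right)^{2} - 18\right) = - 105 \left(\left(-5\right)^{2} - 18\right) = - 105 \left(25 - 18\right) = \left(-105\right) 7 = -735$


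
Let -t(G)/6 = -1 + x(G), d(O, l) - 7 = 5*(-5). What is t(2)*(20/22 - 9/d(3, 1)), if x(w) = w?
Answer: -93/11 ≈ -8.4545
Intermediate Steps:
d(O, l) = -18 (d(O, l) = 7 + 5*(-5) = 7 - 25 = -18)
t(G) = 6 - 6*G (t(G) = -6*(-1 + G) = 6 - 6*G)
t(2)*(20/22 - 9/d(3, 1)) = (6 - 6*2)*(20/22 - 9/(-18)) = (6 - 12)*(20*(1/22) - 9*(-1/18)) = -6*(10/11 + ½) = -6*31/22 = -93/11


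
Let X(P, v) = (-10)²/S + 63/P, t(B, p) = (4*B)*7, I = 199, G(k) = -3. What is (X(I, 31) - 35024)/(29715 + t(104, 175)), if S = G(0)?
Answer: -20929039/19478319 ≈ -1.0745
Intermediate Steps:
S = -3
t(B, p) = 28*B
X(P, v) = -100/3 + 63/P (X(P, v) = (-10)²/(-3) + 63/P = 100*(-⅓) + 63/P = -100/3 + 63/P)
(X(I, 31) - 35024)/(29715 + t(104, 175)) = ((-100/3 + 63/199) - 35024)/(29715 + 28*104) = ((-100/3 + 63*(1/199)) - 35024)/(29715 + 2912) = ((-100/3 + 63/199) - 35024)/32627 = (-19711/597 - 35024)*(1/32627) = -20929039/597*1/32627 = -20929039/19478319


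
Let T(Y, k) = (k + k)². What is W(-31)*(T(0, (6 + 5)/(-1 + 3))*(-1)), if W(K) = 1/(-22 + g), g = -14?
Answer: 121/36 ≈ 3.3611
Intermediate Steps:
T(Y, k) = 4*k² (T(Y, k) = (2*k)² = 4*k²)
W(K) = -1/36 (W(K) = 1/(-22 - 14) = 1/(-36) = -1/36)
W(-31)*(T(0, (6 + 5)/(-1 + 3))*(-1)) = -4*((6 + 5)/(-1 + 3))²*(-1)/36 = -4*(11/2)²*(-1)/36 = -4*(121/4)*(-1)/36 = -121*(-1)/36 = -1/36*(-121) = 121/36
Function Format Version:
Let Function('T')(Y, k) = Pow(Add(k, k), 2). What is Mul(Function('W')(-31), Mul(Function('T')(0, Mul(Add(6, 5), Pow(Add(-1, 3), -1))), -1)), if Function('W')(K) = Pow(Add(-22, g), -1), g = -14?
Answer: Rational(121, 36) ≈ 3.3611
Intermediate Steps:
Function('T')(Y, k) = Mul(4, Pow(k, 2)) (Function('T')(Y, k) = Pow(Mul(2, k), 2) = Mul(4, Pow(k, 2)))
Function('W')(K) = Rational(-1, 36) (Function('W')(K) = Pow(Add(-22, -14), -1) = Pow(-36, -1) = Rational(-1, 36))
Mul(Function('W')(-31), Mul(Function('T')(0, Mul(Add(6, 5), Pow(Add(-1, 3), -1))), -1)) = Mul(Rational(-1, 36), Mul(Mul(4, Pow(Mul(Add(6, 5), Pow(Add(-1, 3), -1)), 2)), -1)) = Mul(Rational(-1, 36), Mul(Mul(4, Pow(Mul(11, Pow(2, -1)), 2)), -1)) = Mul(Rational(-1, 36), Mul(Mul(4, Pow(Mul(11, Rational(1, 2)), 2)), -1)) = Mul(Rational(-1, 36), Mul(Mul(4, Pow(Rational(11, 2), 2)), -1)) = Mul(Rational(-1, 36), Mul(Mul(4, Rational(121, 4)), -1)) = Mul(Rational(-1, 36), Mul(121, -1)) = Mul(Rational(-1, 36), -121) = Rational(121, 36)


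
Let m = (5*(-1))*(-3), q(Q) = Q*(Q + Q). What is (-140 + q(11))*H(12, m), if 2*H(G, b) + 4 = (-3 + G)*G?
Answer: 5304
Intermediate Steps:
q(Q) = 2*Q² (q(Q) = Q*(2*Q) = 2*Q²)
m = 15 (m = -5*(-3) = 15)
H(G, b) = -2 + G*(-3 + G)/2 (H(G, b) = -2 + ((-3 + G)*G)/2 = -2 + (G*(-3 + G))/2 = -2 + G*(-3 + G)/2)
(-140 + q(11))*H(12, m) = (-140 + 2*11²)*(-2 + (½)*12² - 3/2*12) = (-140 + 2*121)*(-2 + (½)*144 - 18) = (-140 + 242)*(-2 + 72 - 18) = 102*52 = 5304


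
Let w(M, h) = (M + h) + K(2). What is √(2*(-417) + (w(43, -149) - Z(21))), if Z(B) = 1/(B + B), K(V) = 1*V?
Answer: I*√1654674/42 ≈ 30.627*I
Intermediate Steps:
K(V) = V
Z(B) = 1/(2*B)
w(M, h) = 2 + M + h (w(M, h) = (M + h) + 2 = 2 + M + h)
√(2*(-417) + (w(43, -149) - Z(21))) = √(2*(-417) + ((2 + 43 - 149) - 1/(2*21))) = √(-834 + (-104 - 1/(2*21))) = √(-834 + (-104 - 1*1/42)) = √(-834 + (-104 - 1/42)) = √(-834 - 4369/42) = √(-39397/42) = I*√1654674/42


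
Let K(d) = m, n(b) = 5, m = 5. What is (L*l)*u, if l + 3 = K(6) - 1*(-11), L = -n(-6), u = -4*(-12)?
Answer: -3120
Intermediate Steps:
u = 48
K(d) = 5
L = -5 (L = -1*5 = -5)
l = 13 (l = -3 + (5 - 1*(-11)) = -3 + (5 + 11) = -3 + 16 = 13)
(L*l)*u = -5*13*48 = -65*48 = -3120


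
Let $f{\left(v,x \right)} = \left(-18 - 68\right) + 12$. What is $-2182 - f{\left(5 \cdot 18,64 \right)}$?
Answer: $-2108$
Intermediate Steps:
$f{\left(v,x \right)} = -74$ ($f{\left(v,x \right)} = -86 + 12 = -74$)
$-2182 - f{\left(5 \cdot 18,64 \right)} = -2182 - -74 = -2182 + 74 = -2108$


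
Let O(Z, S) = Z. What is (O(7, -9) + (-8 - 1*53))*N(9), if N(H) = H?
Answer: -486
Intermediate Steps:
(O(7, -9) + (-8 - 1*53))*N(9) = (7 + (-8 - 1*53))*9 = (7 + (-8 - 53))*9 = (7 - 61)*9 = -54*9 = -486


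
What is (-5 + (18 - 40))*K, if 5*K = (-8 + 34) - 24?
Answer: -54/5 ≈ -10.800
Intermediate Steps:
K = 2/5 (K = ((-8 + 34) - 24)/5 = (26 - 24)/5 = (1/5)*2 = 2/5 ≈ 0.40000)
(-5 + (18 - 40))*K = (-5 + (18 - 40))*(2/5) = (-5 - 22)*(2/5) = -27*2/5 = -54/5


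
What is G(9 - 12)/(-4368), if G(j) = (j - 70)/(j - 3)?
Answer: -73/26208 ≈ -0.0027854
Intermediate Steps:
G(j) = (-70 + j)/(-3 + j)
G(9 - 12)/(-4368) = ((-70 + (9 - 12))/(-3 + (9 - 12)))/(-4368) = ((-70 - 3)/(-3 - 3))*(-1/4368) = (-73/(-6))*(-1/4368) = -⅙*(-73)*(-1/4368) = (73/6)*(-1/4368) = -73/26208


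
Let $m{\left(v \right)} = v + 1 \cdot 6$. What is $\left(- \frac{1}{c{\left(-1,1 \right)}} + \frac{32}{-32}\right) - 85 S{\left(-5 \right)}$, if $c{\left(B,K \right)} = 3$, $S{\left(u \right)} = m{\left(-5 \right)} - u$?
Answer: $- \frac{1534}{3} \approx -511.33$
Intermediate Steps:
$m{\left(v \right)} = 6 + v$ ($m{\left(v \right)} = v + 6 = 6 + v$)
$S{\left(u \right)} = 1 - u$ ($S{\left(u \right)} = \left(6 - 5\right) - u = 1 - u$)
$\left(- \frac{1}{c{\left(-1,1 \right)}} + \frac{32}{-32}\right) - 85 S{\left(-5 \right)} = \left(- \frac{1}{3} + \frac{32}{-32}\right) - 85 \left(1 - -5\right) = \left(\left(-1\right) \frac{1}{3} + 32 \left(- \frac{1}{32}\right)\right) - 85 \left(1 + 5\right) = \left(- \frac{1}{3} - 1\right) - 510 = - \frac{4}{3} - 510 = - \frac{1534}{3}$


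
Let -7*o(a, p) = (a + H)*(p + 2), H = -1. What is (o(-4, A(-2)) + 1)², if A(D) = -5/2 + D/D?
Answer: 361/196 ≈ 1.8418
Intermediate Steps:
A(D) = -3/2 (A(D) = -5*½ + 1 = -5/2 + 1 = -3/2)
o(a, p) = -(-1 + a)*(2 + p)/7 (o(a, p) = -(a - 1)*(p + 2)/7 = -(-1 + a)*(2 + p)/7)
(o(-4, A(-2)) + 1)² = ((2/7 - 2/7*(-4) + (⅐)*(-3/2) - ⅐*(-4)*(-3/2)) + 1)² = ((2/7 + 8/7 - 3/14 - 6/7) + 1)² = (5/14 + 1)² = (19/14)² = 361/196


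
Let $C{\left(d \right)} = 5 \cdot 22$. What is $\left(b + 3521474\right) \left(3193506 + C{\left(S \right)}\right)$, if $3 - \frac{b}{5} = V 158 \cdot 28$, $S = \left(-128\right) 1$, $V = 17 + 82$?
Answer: $4252647808144$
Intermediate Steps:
$V = 99$
$S = -128$
$b = -2189865$ ($b = 15 - 5 \cdot 99 \cdot 158 \cdot 28 = 15 - 5 \cdot 15642 \cdot 28 = 15 - 2189880 = -2189865$)
$C{\left(d \right)} = 110$
$\left(b + 3521474\right) \left(3193506 + C{\left(S \right)}\right) = \left(-2189865 + 3521474\right) \left(3193506 + 110\right) = 1331609 \cdot 3193616 = 4252647808144$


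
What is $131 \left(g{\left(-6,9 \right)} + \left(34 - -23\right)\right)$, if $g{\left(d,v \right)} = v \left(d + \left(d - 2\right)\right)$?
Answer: $-9039$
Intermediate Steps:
$g{\left(d,v \right)} = v \left(-2 + 2 d\right)$ ($g{\left(d,v \right)} = v \left(d + \left(-2 + d\right)\right) = v \left(-2 + 2 d\right)$)
$131 \left(g{\left(-6,9 \right)} + \left(34 - -23\right)\right) = 131 \left(2 \cdot 9 \left(-1 - 6\right) + \left(34 - -23\right)\right) = 131 \left(2 \cdot 9 \left(-7\right) + \left(34 + 23\right)\right) = 131 \left(-126 + 57\right) = 131 \left(-69\right) = -9039$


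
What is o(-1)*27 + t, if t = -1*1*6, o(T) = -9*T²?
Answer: -249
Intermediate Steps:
t = -6 (t = -1*6 = -6)
o(-1)*27 + t = -9*(-1)²*27 - 6 = -9*1*27 - 6 = -9*27 - 6 = -243 - 6 = -249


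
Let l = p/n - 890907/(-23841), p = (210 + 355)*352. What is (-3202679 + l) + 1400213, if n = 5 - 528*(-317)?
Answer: -2397547181138513/1330176807 ≈ -1.8024e+6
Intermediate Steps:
p = 198880 (p = 565*352 = 198880)
n = 167381 (n = 5 + 167376 = 167381)
l = 51287467549/1330176807 (l = 198880/167381 - 890907/(-23841) = 198880*(1/167381) - 890907*(-1/23841) = 198880/167381 + 296969/7947 = 51287467549/1330176807 ≈ 38.557)
(-3202679 + l) + 1400213 = (-3202679 + 51287467549/1330176807) + 1400213 = -4260078038598404/1330176807 + 1400213 = -2397547181138513/1330176807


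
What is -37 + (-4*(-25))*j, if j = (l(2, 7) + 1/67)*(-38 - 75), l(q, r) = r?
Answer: -5313479/67 ≈ -79306.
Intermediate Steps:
j = -53110/67 (j = (7 + 1/67)*(-38 - 75) = (7 + 1/67)*(-113) = (470/67)*(-113) = -53110/67 ≈ -792.69)
-37 + (-4*(-25))*j = -37 - 4*(-25)*(-53110/67) = -37 + 100*(-53110/67) = -37 - 5311000/67 = -5313479/67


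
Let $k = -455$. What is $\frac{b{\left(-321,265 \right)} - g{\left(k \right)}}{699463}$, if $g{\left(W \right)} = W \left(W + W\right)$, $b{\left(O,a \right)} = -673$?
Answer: $- \frac{414723}{699463} \approx -0.59292$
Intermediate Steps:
$g{\left(W \right)} = 2 W^{2}$ ($g{\left(W \right)} = W 2 W = 2 W^{2}$)
$\frac{b{\left(-321,265 \right)} - g{\left(k \right)}}{699463} = \frac{-673 - 2 \left(-455\right)^{2}}{699463} = \left(-673 - 2 \cdot 207025\right) \frac{1}{699463} = \left(-673 - 414050\right) \frac{1}{699463} = \left(-414723\right) \frac{1}{699463} = - \frac{414723}{699463}$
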